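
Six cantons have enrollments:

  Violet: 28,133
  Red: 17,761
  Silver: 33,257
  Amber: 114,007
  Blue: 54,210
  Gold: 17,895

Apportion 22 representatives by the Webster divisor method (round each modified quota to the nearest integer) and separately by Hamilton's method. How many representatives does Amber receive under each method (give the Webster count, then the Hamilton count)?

Webster: Violet 2, Red 1, Silver 3, Amber 10, Blue 5, Gold 1.
Hamilton: Violet 2, Red 1, Silver 3, Amber 9, Blue 5, Gold 2.
Amber gets 10 under Webster and 9 under Hamilton.

10 and 9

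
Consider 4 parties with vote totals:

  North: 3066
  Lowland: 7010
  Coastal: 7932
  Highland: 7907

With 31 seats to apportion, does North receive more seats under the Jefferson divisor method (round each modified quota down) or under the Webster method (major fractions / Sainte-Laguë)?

Webster

Jefferson: North 3, Lowland 8, Coastal 10, Highland 10.
Webster: North 4, Lowland 8, Coastal 10, Highland 9.
North gets 3 under Jefferson and 4 under Webster.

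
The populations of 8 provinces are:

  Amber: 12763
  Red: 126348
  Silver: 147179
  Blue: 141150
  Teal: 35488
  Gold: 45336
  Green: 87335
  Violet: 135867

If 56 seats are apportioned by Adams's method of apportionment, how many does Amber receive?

1

Standard divisor 731466/56 ≈ 13061.893; standard quotas: Amber 0.977, Red 9.673, Silver 11.268, Blue 10.806, Teal 2.717, Gold 3.471, Green 6.686, Violet 10.402.
Rounding up gives 1, 10, 12, 11, 3, 4, 7, 11 = 59 seats, so the divisor must be adjusted.
With modified divisor 14080: modified quotas Amber 0.906, Red 8.974, Silver 10.453, Blue 10.025, Teal 2.520, Gold 3.220, Green 6.203, Violet 9.650.
Rounding up: Amber 1, Red 9, Silver 11, Blue 11, Teal 3, Gold 4, Green 7, Violet 10 (total 56).
Amber receives 1.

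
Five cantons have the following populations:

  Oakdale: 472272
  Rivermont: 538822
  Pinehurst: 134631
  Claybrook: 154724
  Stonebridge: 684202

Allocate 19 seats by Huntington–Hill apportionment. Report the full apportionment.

Oakdale 5, Rivermont 5, Pinehurst 1, Claybrook 2, Stonebridge 6

With divisor 105589: modified quotas Oakdale 4.473, Rivermont 5.103, Pinehurst 1.275, Claybrook 1.465, Stonebridge 6.480.
Geometric-mean thresholds: Oakdale √(4·5)=4.472, Rivermont √(5·6)=5.477, Pinehurst √(1·2)=1.414, Claybrook √(1·2)=1.414, Stonebridge √(6·7)=6.481.
Each quota rounded against its threshold gives Oakdale 5, Rivermont 5, Pinehurst 1, Claybrook 2, Stonebridge 6 (total 19).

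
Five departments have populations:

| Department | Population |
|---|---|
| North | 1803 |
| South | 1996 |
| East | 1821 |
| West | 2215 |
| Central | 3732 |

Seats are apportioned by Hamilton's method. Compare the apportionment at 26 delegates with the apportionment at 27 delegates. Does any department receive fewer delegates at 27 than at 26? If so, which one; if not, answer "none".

none

At 26 seats: North 4, South 5, East 4, West 5, Central 8.
At 27 seats: North 4, South 5, East 4, West 5, Central 9.
No department's allocation decreased.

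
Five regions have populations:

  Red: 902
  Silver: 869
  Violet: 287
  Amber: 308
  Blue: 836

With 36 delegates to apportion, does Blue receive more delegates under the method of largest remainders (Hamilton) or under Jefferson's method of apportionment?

Jefferson

Hamilton: Red 10, Silver 10, Violet 3, Amber 4, Blue 9.
Jefferson: Red 10, Silver 10, Violet 3, Amber 3, Blue 10.
Blue gets 9 under Hamilton and 10 under Jefferson.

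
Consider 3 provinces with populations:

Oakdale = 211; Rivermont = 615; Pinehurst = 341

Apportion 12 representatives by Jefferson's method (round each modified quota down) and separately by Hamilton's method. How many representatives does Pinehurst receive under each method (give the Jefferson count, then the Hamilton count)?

Jefferson: Oakdale 2, Rivermont 7, Pinehurst 3.
Hamilton: Oakdale 2, Rivermont 6, Pinehurst 4.
Pinehurst gets 3 under Jefferson and 4 under Hamilton.

3 and 4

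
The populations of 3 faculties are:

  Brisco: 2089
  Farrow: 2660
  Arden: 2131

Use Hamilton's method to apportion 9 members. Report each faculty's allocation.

Standard divisor: 6880 ÷ 9 ≈ 764.444.
Standard quotas: Brisco 2.733, Farrow 3.480, Arden 2.788.
Lower quotas: Brisco 2, Farrow 3, Arden 2 (sum 7, leaving 2 seats).
Remainders in descending order: Arden 0.788, Brisco 0.733, Farrow 0.480.
Largest remainders: Arden, Brisco receive the extra seats.

Brisco=3, Farrow=3, Arden=3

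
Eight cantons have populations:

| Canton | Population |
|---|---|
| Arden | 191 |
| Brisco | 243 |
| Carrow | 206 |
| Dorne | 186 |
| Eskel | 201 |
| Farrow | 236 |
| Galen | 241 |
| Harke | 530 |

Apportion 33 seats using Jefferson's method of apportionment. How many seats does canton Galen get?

Standard divisor 2034/33 ≈ 61.636; standard quotas: Arden 3.099, Brisco 3.942, Carrow 3.342, Dorne 3.018, Eskel 3.261, Farrow 3.829, Galen 3.910, Harke 8.599.
Rounding down gives 3, 3, 3, 3, 3, 3, 3, 8 = 29 seats, so the divisor must be adjusted.
With modified divisor 56: modified quotas Arden 3.411, Brisco 4.339, Carrow 3.679, Dorne 3.321, Eskel 3.589, Farrow 4.214, Galen 4.304, Harke 9.464.
Rounding down: Arden 3, Brisco 4, Carrow 3, Dorne 3, Eskel 3, Farrow 4, Galen 4, Harke 9 (total 33).
Galen receives 4.

4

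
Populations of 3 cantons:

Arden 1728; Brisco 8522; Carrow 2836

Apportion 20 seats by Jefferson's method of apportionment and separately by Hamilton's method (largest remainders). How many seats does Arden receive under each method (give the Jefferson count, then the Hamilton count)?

Jefferson: Arden 2, Brisco 14, Carrow 4.
Hamilton: Arden 3, Brisco 13, Carrow 4.
Arden gets 2 under Jefferson and 3 under Hamilton.

2 and 3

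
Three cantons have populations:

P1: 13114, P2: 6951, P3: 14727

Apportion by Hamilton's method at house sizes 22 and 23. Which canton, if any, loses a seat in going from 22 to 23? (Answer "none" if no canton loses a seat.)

At 22 seats: P1 8, P2 5, P3 9.
At 23 seats: P1 9, P2 4, P3 10.
P2 drops from 5 to 4.

P2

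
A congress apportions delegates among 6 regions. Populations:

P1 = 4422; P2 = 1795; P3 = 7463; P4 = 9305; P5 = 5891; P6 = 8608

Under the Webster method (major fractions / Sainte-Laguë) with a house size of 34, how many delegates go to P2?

2

Standard divisor 37484/34 ≈ 1102.471; standard quotas: P1 4.011, P2 1.628, P3 6.769, P4 8.440, P5 5.343, P6 7.808.
Rounding to the nearest integer gives P1 4, P2 2, P3 7, P4 8, P5 5, P6 8 — total 34, matching the house size, so no adjustment is needed.
P2 receives 2.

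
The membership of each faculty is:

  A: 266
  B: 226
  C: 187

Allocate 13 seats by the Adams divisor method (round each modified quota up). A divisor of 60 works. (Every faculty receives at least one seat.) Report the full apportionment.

With modified divisor 60: modified quotas A 4.433, B 3.767, C 3.117.
Rounding up: A 5, B 4, C 4 (total 13).

A: 5; B: 4; C: 4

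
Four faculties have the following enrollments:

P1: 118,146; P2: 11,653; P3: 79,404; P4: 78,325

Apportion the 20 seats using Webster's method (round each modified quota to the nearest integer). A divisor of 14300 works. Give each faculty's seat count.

P1=8, P2=1, P3=6, P4=5

With modified divisor 14300: modified quotas P1 8.262, P2 0.815, P3 5.553, P4 5.477.
Rounding to the nearest integer: P1 8, P2 1, P3 6, P4 5 (total 20).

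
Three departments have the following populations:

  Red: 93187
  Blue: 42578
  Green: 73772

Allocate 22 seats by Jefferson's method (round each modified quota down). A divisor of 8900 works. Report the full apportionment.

With modified divisor 8900: modified quotas Red 10.470, Blue 4.784, Green 8.289.
Rounding down: Red 10, Blue 4, Green 8 (total 22).

Red=10, Blue=4, Green=8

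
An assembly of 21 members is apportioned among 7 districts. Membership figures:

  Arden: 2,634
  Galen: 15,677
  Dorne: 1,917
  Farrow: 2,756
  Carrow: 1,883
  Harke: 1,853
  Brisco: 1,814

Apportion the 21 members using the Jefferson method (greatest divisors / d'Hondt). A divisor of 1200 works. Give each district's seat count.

With modified divisor 1200: modified quotas Arden 2.195, Galen 13.064, Dorne 1.597, Farrow 2.297, Carrow 1.569, Harke 1.544, Brisco 1.512.
Rounding down: Arden 2, Galen 13, Dorne 1, Farrow 2, Carrow 1, Harke 1, Brisco 1 (total 21).

Arden 2; Galen 13; Dorne 1; Farrow 2; Carrow 1; Harke 1; Brisco 1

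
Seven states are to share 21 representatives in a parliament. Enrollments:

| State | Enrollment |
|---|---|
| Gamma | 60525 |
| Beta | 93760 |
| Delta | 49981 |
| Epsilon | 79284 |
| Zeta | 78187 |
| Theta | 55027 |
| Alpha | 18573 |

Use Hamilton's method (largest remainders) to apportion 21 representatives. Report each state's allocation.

Total 435337; standard divisor 435337/21 ≈ 20730.333.
Standard quotas: Gamma 2.9196, Beta 4.5228, Delta 2.4110, Epsilon 3.8245, Zeta 3.7716, Theta 2.6544, Alpha 0.8959.
Lower quotas: Gamma 2, Beta 4, Delta 2, Epsilon 3, Zeta 3, Theta 2, Alpha 0 (sum 16, leaving 5 seats).
Remainders in descending order: Gamma 0.9196, Alpha 0.8959, Epsilon 0.8245, Zeta 0.7716, Theta 0.6544, Beta 0.5228, Delta 0.4110.
The surplus seats go to Gamma, Alpha, Epsilon, Zeta, Theta.

Gamma=3; Beta=4; Delta=2; Epsilon=4; Zeta=4; Theta=3; Alpha=1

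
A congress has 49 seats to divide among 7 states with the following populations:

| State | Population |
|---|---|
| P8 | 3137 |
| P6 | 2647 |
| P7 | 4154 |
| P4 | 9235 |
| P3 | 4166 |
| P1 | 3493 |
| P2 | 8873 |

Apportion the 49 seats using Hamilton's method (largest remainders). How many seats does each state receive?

The standard divisor is 35705/49 ≈ 728.673.
Standard quotas: P8 4.3051, P6 3.6326, P7 5.7008, P4 12.6737, P3 5.7172, P1 4.7936, P2 12.1769.
Lower quotas: P8 4, P6 3, P7 5, P4 12, P3 5, P1 4, P2 12 (sum 45, leaving 4 seats).
Remainders in descending order: P1 0.7936, P3 0.7172, P7 0.7008, P4 0.6737, P6 0.6326, P8 0.3051, P2 0.1769.
Largest remainders: P1, P3, P7, P4 receive the extra seats.

P8: 4; P6: 3; P7: 6; P4: 13; P3: 6; P1: 5; P2: 12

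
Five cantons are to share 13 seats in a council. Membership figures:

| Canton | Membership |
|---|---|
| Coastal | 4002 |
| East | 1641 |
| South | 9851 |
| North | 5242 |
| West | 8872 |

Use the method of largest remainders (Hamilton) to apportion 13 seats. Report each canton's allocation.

Coastal 2, East 1, South 4, North 2, West 4

Standard divisor: 29608 ÷ 13 ≈ 2277.538.
Standard quotas: Coastal 1.7572, East 0.7205, South 4.3253, North 2.3016, West 3.8954.
Lower quotas: Coastal 1, East 0, South 4, North 2, West 3 (sum 10, leaving 3 seats).
Remainders in descending order: West 0.8954, Coastal 0.7572, East 0.7205, South 0.3253, North 0.3016.
Largest remainders: West, Coastal, East receive the extra seats.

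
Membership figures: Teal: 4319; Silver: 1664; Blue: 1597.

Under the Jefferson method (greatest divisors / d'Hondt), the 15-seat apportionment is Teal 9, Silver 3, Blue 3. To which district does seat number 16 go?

Priority for the next seat is population ÷ (current seats + 1).
Priorities: Teal 431.900, Silver 416.000, Blue 399.250.
Highest priority: Teal.

Teal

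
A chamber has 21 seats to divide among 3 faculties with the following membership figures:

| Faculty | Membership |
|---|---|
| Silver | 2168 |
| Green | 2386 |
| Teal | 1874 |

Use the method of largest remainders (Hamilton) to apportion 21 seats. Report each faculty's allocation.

Silver 7; Green 8; Teal 6

The standard divisor is 6428/21 ≈ 306.095.
Standard quotas: Silver 7.083, Green 7.795, Teal 6.122.
Lower quotas: Silver 7, Green 7, Teal 6 (sum 20, leaving 1 seat).
Remainders in descending order: Green 0.795, Teal 0.122, Silver 0.083.
The surplus seat goes to Green.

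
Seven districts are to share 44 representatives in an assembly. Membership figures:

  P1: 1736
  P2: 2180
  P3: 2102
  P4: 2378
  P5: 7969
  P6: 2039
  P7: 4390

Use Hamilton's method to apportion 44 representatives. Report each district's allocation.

P1 3, P2 4, P3 4, P4 5, P5 15, P6 4, P7 9

Standard divisor: 22794 ÷ 44 ≈ 518.045.
Standard quotas: P1 3.3511, P2 4.2081, P3 4.0576, P4 4.5903, P5 15.3828, P6 3.9359, P7 8.4742.
Lower quotas: P1 3, P2 4, P3 4, P4 4, P5 15, P6 3, P7 8 (sum 41, leaving 3 seats).
Remainders in descending order: P6 0.9359, P4 0.5903, P7 0.4742, P5 0.3828, P1 0.3511, P2 0.2081, P3 0.0576.
Largest remainders: P6, P4, P7 receive the extra seats.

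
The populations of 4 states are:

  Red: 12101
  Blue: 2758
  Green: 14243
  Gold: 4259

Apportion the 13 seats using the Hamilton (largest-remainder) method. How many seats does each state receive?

Red: 5, Blue: 1, Green: 5, Gold: 2

The standard divisor is 33361/13 ≈ 2566.231.
Standard quotas: Red 4.7155, Blue 1.0747, Green 5.5502, Gold 1.6596.
Lower quotas: Red 4, Blue 1, Green 5, Gold 1 (sum 11, leaving 2 seats).
Remainders in descending order: Red 0.7155, Gold 0.6596, Green 0.5502, Blue 0.0747.
The surplus seats go to Red, Gold.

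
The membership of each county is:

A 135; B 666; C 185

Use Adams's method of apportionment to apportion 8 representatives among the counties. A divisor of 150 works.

With modified divisor 150: modified quotas A 0.900, B 4.440, C 1.233.
Rounding up: A 1, B 5, C 2 (total 8).

A 1; B 5; C 2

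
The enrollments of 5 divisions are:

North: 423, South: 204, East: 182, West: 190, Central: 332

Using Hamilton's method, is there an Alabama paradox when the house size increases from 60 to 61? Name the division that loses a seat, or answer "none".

none

At 60 seats: North 19, South 9, East 8, West 9, Central 15.
At 61 seats: North 20, South 9, East 8, West 9, Central 15.
No division's allocation decreased.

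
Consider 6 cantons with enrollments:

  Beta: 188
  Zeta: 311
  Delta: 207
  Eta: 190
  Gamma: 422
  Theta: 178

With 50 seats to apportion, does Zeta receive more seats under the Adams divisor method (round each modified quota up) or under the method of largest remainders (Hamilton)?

Hamilton

Adams: Beta 6, Zeta 10, Delta 7, Eta 7, Gamma 14, Theta 6.
Hamilton: Beta 6, Zeta 11, Delta 7, Eta 6, Gamma 14, Theta 6.
Zeta gets 10 under Adams and 11 under Hamilton.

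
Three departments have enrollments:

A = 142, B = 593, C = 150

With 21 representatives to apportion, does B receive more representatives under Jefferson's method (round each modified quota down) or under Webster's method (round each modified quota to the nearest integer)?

Jefferson: A 3, B 15, C 3.
Webster: A 3, B 14, C 4.
B gets 15 under Jefferson and 14 under Webster.

Jefferson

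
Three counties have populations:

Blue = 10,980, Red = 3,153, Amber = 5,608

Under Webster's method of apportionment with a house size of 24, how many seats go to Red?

4

Standard divisor 19741/24 ≈ 822.542; standard quotas: Blue 13.349, Red 3.833, Amber 6.818.
Rounding to the nearest integer gives Blue 13, Red 4, Amber 7 — total 24, matching the house size, so no adjustment is needed.
Red receives 4.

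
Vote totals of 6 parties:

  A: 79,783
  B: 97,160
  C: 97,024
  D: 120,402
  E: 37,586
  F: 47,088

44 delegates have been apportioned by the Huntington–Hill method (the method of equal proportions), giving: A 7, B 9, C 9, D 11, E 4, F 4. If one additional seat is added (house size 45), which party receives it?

Priority for the next seat is population ÷ (√(s·(s+1))).
Priorities: A 10661.452, B 10241.563, C 10227.228, D 10479.649, E 8404.485, F 10529.197.
Highest priority: A.

A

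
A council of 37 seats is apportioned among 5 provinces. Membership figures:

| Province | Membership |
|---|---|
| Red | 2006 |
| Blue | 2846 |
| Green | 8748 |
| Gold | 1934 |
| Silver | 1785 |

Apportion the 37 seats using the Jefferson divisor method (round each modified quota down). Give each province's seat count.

Standard divisor 17319/37 ≈ 468.081; standard quotas: Red 4.286, Blue 6.080, Green 18.689, Gold 4.132, Silver 3.813.
Rounding down gives 4, 6, 18, 4, 3 = 35 seats, so the divisor must be adjusted.
With modified divisor 440: modified quotas Red 4.559, Blue 6.468, Green 19.882, Gold 4.395, Silver 4.057.
Rounding down: Red 4, Blue 6, Green 19, Gold 4, Silver 4 (total 37).

Red: 4, Blue: 6, Green: 19, Gold: 4, Silver: 4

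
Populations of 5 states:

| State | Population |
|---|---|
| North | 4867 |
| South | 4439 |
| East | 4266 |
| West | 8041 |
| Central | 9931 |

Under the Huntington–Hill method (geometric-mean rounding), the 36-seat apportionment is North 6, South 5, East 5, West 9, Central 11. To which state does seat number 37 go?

Central

Priority for the next seat is population ÷ (√(s·(s+1))).
Priorities: North 750.994, South 810.447, East 778.861, West 847.596, Central 864.383.
Highest priority: Central.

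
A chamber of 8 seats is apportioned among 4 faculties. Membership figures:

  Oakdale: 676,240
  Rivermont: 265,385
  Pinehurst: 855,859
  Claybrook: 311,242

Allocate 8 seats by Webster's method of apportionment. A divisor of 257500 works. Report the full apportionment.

With modified divisor 257500: modified quotas Oakdale 2.626, Rivermont 1.031, Pinehurst 3.324, Claybrook 1.209.
Rounding to the nearest integer: Oakdale 3, Rivermont 1, Pinehurst 3, Claybrook 1 (total 8).

Oakdale: 3, Rivermont: 1, Pinehurst: 3, Claybrook: 1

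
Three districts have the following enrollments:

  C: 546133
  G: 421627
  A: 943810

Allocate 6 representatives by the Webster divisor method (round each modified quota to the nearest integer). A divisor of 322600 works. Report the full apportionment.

C 2, G 1, A 3

With modified divisor 322600: modified quotas C 1.693, G 1.307, A 2.926.
Rounding to the nearest integer: C 2, G 1, A 3 (total 6).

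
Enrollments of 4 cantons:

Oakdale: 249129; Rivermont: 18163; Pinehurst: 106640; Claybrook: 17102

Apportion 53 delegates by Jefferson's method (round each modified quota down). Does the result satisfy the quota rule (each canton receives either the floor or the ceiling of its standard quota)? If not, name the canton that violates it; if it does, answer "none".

Oakdale

Standard quotas: Oakdale 33.766, Rivermont 2.462, Pinehurst 14.454, Claybrook 2.318.
Jefferson allocation: Oakdale 35, Rivermont 2, Pinehurst 14, Claybrook 2.
Oakdale has quota 33.766 (lower 33, upper 34) but receives 35 — outside the quota interval.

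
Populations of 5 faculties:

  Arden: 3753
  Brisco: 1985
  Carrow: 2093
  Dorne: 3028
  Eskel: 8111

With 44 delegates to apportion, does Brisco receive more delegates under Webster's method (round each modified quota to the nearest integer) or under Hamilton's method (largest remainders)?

Webster: Arden 9, Brisco 5, Carrow 5, Dorne 7, Eskel 18.
Hamilton: Arden 9, Brisco 4, Carrow 5, Dorne 7, Eskel 19.
Brisco gets 5 under Webster and 4 under Hamilton.

Webster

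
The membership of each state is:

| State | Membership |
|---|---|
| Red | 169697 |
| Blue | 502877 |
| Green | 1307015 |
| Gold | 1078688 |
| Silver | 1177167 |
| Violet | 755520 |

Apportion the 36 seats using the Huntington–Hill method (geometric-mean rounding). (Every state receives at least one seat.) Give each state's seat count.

Red: 1, Blue: 4, Green: 9, Gold: 8, Silver: 9, Violet: 5

With divisor 138334: modified quotas Red 1.227, Blue 3.635, Green 9.448, Gold 7.798, Silver 8.510, Violet 5.462.
Geometric-mean thresholds: Red √(1·2)=1.414, Blue √(3·4)=3.464, Green √(9·10)=9.487, Gold √(7·8)=7.483, Silver √(8·9)=8.485, Violet √(5·6)=5.477.
Each quota rounded against its threshold gives Red 1, Blue 4, Green 9, Gold 8, Silver 9, Violet 5 (total 36).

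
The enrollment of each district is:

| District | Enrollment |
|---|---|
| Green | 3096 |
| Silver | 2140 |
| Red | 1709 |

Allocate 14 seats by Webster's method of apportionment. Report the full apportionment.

Green=6, Silver=4, Red=4

Standard divisor 6945/14 ≈ 496.071; standard quotas: Green 6.241, Silver 4.314, Red 3.445.
Rounding to the nearest integer gives 6, 4, 3 = 13 seats, so the divisor must be adjusted.
With modified divisor 480: modified quotas Green 6.450, Silver 4.458, Red 3.560.
Rounding to the nearest integer: Green 6, Silver 4, Red 4 (total 14).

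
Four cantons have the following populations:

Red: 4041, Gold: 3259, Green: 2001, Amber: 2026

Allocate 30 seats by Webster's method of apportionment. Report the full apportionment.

Standard divisor 11327/30 ≈ 377.567; standard quotas: Red 10.703, Gold 8.632, Green 5.300, Amber 5.366.
Rounding to the nearest integer gives Red 11, Gold 9, Green 5, Amber 5 — total 30, matching the house size, so no adjustment is needed.

Red: 11; Gold: 9; Green: 5; Amber: 5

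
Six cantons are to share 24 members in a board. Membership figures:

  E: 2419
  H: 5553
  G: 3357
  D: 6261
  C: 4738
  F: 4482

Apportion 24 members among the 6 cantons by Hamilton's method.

Total 26810; standard divisor 26810/24 ≈ 1117.083.
Standard quotas: E 2.1655, H 4.9710, G 3.0051, D 5.6048, C 4.2414, F 4.0122.
Lower quotas: E 2, H 4, G 3, D 5, C 4, F 4 (sum 22, leaving 2 seats).
Remainders in descending order: H 0.9710, D 0.6048, C 0.2414, E 0.1655, F 0.0122, G 0.0051.
The surplus seats go to H, D.

E=2; H=5; G=3; D=6; C=4; F=4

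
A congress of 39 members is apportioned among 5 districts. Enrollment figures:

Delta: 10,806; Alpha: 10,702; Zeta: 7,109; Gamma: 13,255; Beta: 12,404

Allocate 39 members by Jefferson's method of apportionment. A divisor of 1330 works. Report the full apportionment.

With modified divisor 1330: modified quotas Delta 8.125, Alpha 8.047, Zeta 5.345, Gamma 9.966, Beta 9.326.
Rounding down: Delta 8, Alpha 8, Zeta 5, Gamma 9, Beta 9 (total 39).

Delta=8, Alpha=8, Zeta=5, Gamma=9, Beta=9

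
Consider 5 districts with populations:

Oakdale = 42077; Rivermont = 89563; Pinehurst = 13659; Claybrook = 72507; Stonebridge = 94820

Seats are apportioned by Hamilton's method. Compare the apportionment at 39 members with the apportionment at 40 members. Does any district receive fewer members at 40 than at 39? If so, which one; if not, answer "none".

none

At 39 seats: Oakdale 5, Rivermont 11, Pinehurst 2, Claybrook 9, Stonebridge 12.
At 40 seats: Oakdale 5, Rivermont 12, Pinehurst 2, Claybrook 9, Stonebridge 12.
No district's allocation decreased.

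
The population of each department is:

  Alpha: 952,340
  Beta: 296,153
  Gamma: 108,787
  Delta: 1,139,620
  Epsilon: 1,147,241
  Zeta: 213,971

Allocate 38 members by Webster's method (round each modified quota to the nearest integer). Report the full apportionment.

Standard divisor 3858112/38 ≈ 101529.263; standard quotas: Alpha 9.380, Beta 2.917, Gamma 1.071, Delta 11.225, Epsilon 11.300, Zeta 2.107.
Rounding to the nearest integer gives 9, 3, 1, 11, 11, 2 = 37 seats, so the divisor must be adjusted.
With modified divisor 100000: modified quotas Alpha 9.523, Beta 2.962, Gamma 1.088, Delta 11.396, Epsilon 11.472, Zeta 2.140.
Rounding to the nearest integer: Alpha 10, Beta 3, Gamma 1, Delta 11, Epsilon 11, Zeta 2 (total 38).

Alpha=10, Beta=3, Gamma=1, Delta=11, Epsilon=11, Zeta=2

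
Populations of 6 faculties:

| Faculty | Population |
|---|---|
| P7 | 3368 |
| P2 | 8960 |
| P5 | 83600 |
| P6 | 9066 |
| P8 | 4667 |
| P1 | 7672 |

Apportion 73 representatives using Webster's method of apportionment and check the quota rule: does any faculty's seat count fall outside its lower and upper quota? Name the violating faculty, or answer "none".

P5

Standard quotas: P7 2.095, P2 5.575, P5 52.013, P6 5.641, P8 2.904, P1 4.773.
Webster allocation: P7 2, P2 6, P5 51, P6 6, P8 3, P1 5.
P5 has quota 52.013 (lower 52, upper 53) but receives 51 — outside the quota interval.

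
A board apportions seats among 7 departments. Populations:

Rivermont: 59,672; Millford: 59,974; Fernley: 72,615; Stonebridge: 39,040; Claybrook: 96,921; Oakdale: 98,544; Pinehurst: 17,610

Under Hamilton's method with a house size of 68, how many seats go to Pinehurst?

3

Standard divisor: 444376 ÷ 68 ≈ 6534.941.
Standard quotas: Rivermont 9.1312, Millford 9.1774, Fernley 11.1118, Stonebridge 5.9740, Claybrook 14.8312, Oakdale 15.0796, Pinehurst 2.6947.
Lower quotas: Rivermont 9, Millford 9, Fernley 11, Stonebridge 5, Claybrook 14, Oakdale 15, Pinehurst 2 (sum 65, leaving 3 seats).
Remainders in descending order: Stonebridge 0.9740, Claybrook 0.8312, Pinehurst 0.6947, Millford 0.1774, Rivermont 0.1312, Fernley 0.1118, Oakdale 0.0796.
Largest remainders: Stonebridge, Claybrook, Pinehurst receive the extra seats.
Pinehurst receives 3.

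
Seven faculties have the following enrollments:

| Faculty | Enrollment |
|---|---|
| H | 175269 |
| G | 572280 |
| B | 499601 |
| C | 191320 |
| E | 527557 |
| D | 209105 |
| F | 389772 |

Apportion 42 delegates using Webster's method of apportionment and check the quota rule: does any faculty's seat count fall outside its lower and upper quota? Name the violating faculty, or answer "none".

none

Standard quotas: H 2.870, G 9.371, B 8.181, C 3.133, E 8.639, D 3.424, F 6.382.
Webster allocation: H 3, G 10, B 8, C 3, E 9, D 3, F 6.
Every allocation lies between the lower and upper quota.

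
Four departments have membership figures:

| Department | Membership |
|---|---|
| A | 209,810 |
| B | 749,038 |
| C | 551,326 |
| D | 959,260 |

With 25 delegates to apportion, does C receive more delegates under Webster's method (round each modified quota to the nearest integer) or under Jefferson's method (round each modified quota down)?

Webster

Webster: A 2, B 7, C 6, D 10.
Jefferson: A 2, B 8, C 5, D 10.
C gets 6 under Webster and 5 under Jefferson.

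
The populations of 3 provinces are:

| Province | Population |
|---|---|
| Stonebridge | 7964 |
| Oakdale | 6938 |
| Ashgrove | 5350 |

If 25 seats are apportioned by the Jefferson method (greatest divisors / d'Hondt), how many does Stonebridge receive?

10

Standard divisor 20252/25 ≈ 810.08; standard quotas: Stonebridge 9.831, Oakdale 8.565, Ashgrove 6.604.
Rounding down gives 9, 8, 6 = 23 seats, so the divisor must be adjusted.
With modified divisor 768: modified quotas Stonebridge 10.370, Oakdale 9.034, Ashgrove 6.966.
Rounding down: Stonebridge 10, Oakdale 9, Ashgrove 6 (total 25).
Stonebridge receives 10.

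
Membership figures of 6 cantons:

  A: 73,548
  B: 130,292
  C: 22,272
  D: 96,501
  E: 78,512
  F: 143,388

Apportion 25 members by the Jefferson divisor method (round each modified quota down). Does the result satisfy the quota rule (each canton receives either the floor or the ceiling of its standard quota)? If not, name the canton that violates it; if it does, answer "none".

Standard quotas: A 3.377, B 5.982, C 1.023, D 4.431, E 3.605, F 6.583.
Jefferson allocation: A 3, B 6, C 1, D 4, E 4, F 7.
Every allocation lies between the lower and upper quota.

none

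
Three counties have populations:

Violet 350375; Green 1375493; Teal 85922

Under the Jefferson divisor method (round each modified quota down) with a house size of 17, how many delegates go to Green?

14

Standard divisor 1811790/17 ≈ 106575.882; standard quotas: Violet 3.288, Green 12.906, Teal 0.806.
Rounding down gives 3, 12, 0 = 15 seats, so the divisor must be adjusted.
With modified divisor 95000: modified quotas Violet 3.688, Green 14.479, Teal 0.904.
Rounding down: Violet 3, Green 14, Teal 0 (total 17).
Green receives 14.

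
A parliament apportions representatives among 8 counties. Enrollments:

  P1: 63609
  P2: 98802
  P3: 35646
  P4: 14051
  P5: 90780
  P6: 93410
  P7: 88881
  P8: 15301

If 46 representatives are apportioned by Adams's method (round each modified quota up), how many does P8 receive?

Standard divisor 500480/46 ≈ 10880; standard quotas: P1 5.846, P2 9.081, P3 3.276, P4 1.291, P5 8.344, P6 8.585, P7 8.169, P8 1.406.
Rounding up gives 6, 10, 4, 2, 9, 9, 9, 2 = 51 seats, so the divisor must be adjusted.
With modified divisor 12100: modified quotas P1 5.257, P2 8.165, P3 2.946, P4 1.161, P5 7.502, P6 7.720, P7 7.346, P8 1.265.
Rounding up: P1 6, P2 9, P3 3, P4 2, P5 8, P6 8, P7 8, P8 2 (total 46).
P8 receives 2.

2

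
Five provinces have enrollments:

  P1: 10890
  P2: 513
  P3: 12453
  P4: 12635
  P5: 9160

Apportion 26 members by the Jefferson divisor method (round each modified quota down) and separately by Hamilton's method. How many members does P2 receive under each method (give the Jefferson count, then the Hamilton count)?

Jefferson: P1 6, P2 0, P3 7, P4 8, P5 5.
Hamilton: P1 6, P2 1, P3 7, P4 7, P5 5.
P2 gets 0 under Jefferson and 1 under Hamilton.

0 and 1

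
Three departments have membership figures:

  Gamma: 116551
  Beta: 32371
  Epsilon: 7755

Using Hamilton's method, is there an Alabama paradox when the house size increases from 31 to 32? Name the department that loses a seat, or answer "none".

At 31 seats: Gamma 23, Beta 6, Epsilon 2.
At 32 seats: Gamma 24, Beta 7, Epsilon 1.
Epsilon drops from 2 to 1.

Epsilon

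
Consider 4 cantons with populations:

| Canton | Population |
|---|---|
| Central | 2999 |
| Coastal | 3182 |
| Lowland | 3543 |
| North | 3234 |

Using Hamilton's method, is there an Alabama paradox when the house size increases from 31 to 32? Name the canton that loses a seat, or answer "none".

At 31 seats: Central 7, Coastal 8, Lowland 8, North 8.
At 32 seats: Central 7, Coastal 8, Lowland 9, North 8.
No canton's allocation decreased.

none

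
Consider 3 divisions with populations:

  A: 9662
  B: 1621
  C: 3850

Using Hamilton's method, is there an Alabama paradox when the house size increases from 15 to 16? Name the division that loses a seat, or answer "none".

none

At 15 seats: A 9, B 2, C 4.
At 16 seats: A 10, B 2, C 4.
No division's allocation decreased.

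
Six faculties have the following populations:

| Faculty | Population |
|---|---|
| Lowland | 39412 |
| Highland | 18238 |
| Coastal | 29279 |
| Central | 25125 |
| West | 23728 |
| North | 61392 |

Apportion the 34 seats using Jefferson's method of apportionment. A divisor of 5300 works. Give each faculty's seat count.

With modified divisor 5300: modified quotas Lowland 7.436, Highland 3.441, Coastal 5.524, Central 4.741, West 4.477, North 11.583.
Rounding down: Lowland 7, Highland 3, Coastal 5, Central 4, West 4, North 11 (total 34).

Lowland 7, Highland 3, Coastal 5, Central 4, West 4, North 11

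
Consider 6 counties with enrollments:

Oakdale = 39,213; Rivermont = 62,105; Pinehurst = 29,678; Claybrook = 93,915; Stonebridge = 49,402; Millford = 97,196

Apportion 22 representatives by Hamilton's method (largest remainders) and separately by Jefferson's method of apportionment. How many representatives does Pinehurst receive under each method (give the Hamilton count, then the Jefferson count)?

Hamilton: Oakdale 2, Rivermont 4, Pinehurst 2, Claybrook 5, Stonebridge 3, Millford 6.
Jefferson: Oakdale 2, Rivermont 4, Pinehurst 1, Claybrook 6, Stonebridge 3, Millford 6.
Pinehurst gets 2 under Hamilton and 1 under Jefferson.

2 and 1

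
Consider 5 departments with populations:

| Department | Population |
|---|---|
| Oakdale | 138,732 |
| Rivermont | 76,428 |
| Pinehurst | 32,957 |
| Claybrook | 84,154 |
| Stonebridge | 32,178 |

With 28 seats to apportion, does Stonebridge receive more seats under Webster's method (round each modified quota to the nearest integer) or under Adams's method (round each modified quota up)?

Webster: Oakdale 11, Rivermont 6, Pinehurst 3, Claybrook 6, Stonebridge 2.
Adams: Oakdale 10, Rivermont 6, Pinehurst 3, Claybrook 6, Stonebridge 3.
Stonebridge gets 2 under Webster and 3 under Adams.

Adams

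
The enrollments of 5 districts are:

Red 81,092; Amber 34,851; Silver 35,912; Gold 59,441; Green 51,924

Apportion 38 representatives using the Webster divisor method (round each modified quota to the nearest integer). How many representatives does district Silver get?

Standard divisor 263220/38 ≈ 6926.842; standard quotas: Red 11.707, Amber 5.031, Silver 5.184, Gold 8.581, Green 7.496.
Rounding to the nearest integer gives Red 12, Amber 5, Silver 5, Gold 9, Green 7 — total 38, matching the house size, so no adjustment is needed.
Silver receives 5.

5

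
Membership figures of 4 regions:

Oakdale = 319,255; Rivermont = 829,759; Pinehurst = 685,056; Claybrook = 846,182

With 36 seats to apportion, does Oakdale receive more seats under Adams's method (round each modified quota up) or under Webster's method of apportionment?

Adams

Adams: Oakdale 5, Rivermont 11, Pinehurst 9, Claybrook 11.
Webster: Oakdale 4, Rivermont 11, Pinehurst 9, Claybrook 12.
Oakdale gets 5 under Adams and 4 under Webster.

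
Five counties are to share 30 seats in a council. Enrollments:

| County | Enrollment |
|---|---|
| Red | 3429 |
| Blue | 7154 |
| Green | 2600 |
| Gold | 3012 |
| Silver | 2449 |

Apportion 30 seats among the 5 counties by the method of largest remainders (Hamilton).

Standard divisor: 18644 ÷ 30 ≈ 621.467.
Standard quotas: Red 5.5176, Blue 11.5115, Green 4.1837, Gold 4.8466, Silver 3.9407.
Lower quotas: Red 5, Blue 11, Green 4, Gold 4, Silver 3 (sum 27, leaving 3 seats).
Remainders in descending order: Silver 0.9407, Gold 0.8466, Red 0.5176, Blue 0.5115, Green 0.1837.
The surplus seats go to Silver, Gold, Red.

Red 6, Blue 11, Green 4, Gold 5, Silver 4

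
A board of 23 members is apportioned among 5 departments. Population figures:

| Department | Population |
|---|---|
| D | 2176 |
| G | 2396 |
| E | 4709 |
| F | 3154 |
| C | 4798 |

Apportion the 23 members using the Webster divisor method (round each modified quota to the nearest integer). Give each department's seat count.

D=3, G=3, E=6, F=4, C=7

Standard divisor 17233/23 ≈ 749.261; standard quotas: D 2.904, G 3.198, E 6.285, F 4.209, C 6.404.
Rounding to the nearest integer gives 3, 3, 6, 4, 6 = 22 seats, so the divisor must be adjusted.
With modified divisor 730: modified quotas D 2.981, G 3.282, E 6.451, F 4.321, C 6.573.
Rounding to the nearest integer: D 3, G 3, E 6, F 4, C 7 (total 23).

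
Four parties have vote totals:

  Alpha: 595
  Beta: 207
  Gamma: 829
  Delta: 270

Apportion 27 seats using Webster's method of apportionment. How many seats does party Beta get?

Standard divisor 1901/27 ≈ 70.407; standard quotas: Alpha 8.451, Beta 2.940, Gamma 11.774, Delta 3.835.
Rounding to the nearest integer gives Alpha 8, Beta 3, Gamma 12, Delta 4 — total 27, matching the house size, so no adjustment is needed.
Beta receives 3.

3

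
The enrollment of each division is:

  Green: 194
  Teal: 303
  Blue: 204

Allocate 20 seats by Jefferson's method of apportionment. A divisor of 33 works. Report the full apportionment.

Green 5; Teal 9; Blue 6

With modified divisor 33: modified quotas Green 5.879, Teal 9.182, Blue 6.182.
Rounding down: Green 5, Teal 9, Blue 6 (total 20).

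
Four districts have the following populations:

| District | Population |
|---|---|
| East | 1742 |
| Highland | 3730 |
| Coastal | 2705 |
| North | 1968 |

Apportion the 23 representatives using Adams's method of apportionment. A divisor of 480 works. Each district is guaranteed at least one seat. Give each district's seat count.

With modified divisor 480: modified quotas East 3.629, Highland 7.771, Coastal 5.635, North 4.100.
Rounding up: East 4, Highland 8, Coastal 6, North 5 (total 23).

East=4, Highland=8, Coastal=6, North=5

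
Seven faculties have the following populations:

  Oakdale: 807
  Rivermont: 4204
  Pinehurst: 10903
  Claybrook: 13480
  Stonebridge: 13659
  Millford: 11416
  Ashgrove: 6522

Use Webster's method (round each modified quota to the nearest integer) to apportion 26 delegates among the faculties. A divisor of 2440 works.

With modified divisor 2440: modified quotas Oakdale 0.331, Rivermont 1.723, Pinehurst 4.468, Claybrook 5.525, Stonebridge 5.598, Millford 4.679, Ashgrove 2.673.
Rounding to the nearest integer: Oakdale 0, Rivermont 2, Pinehurst 4, Claybrook 6, Stonebridge 6, Millford 5, Ashgrove 3 (total 26).

Oakdale 0; Rivermont 2; Pinehurst 4; Claybrook 6; Stonebridge 6; Millford 5; Ashgrove 3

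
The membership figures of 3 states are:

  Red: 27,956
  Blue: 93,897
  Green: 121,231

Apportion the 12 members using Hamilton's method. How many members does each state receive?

Red=1, Blue=5, Green=6

Total 243084; standard divisor 243084/12 = 20257.
Standard quotas: Red 1.3801, Blue 4.6353, Green 5.9846.
Lower quotas: Red 1, Blue 4, Green 5 (sum 10, leaving 2 seats).
Remainders in descending order: Green 0.9846, Blue 0.6353, Red 0.3801.
The surplus seats go to Green, Blue.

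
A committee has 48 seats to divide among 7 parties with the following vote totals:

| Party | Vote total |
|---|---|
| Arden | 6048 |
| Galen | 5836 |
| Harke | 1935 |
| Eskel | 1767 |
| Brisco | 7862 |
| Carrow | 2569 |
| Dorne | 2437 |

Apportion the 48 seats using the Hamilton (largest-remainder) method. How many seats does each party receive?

Total 28454; standard divisor 28454/48 ≈ 592.792.
Standard quotas: Arden 10.2026, Galen 9.8449, Harke 3.2642, Eskel 2.9808, Brisco 13.2627, Carrow 4.3337, Dorne 4.1111.
Lower quotas: Arden 10, Galen 9, Harke 3, Eskel 2, Brisco 13, Carrow 4, Dorne 4 (sum 45, leaving 3 seats).
Remainders in descending order: Eskel 0.9808, Galen 0.8449, Carrow 0.3337, Harke 0.2642, Brisco 0.2627, Arden 0.2026, Dorne 0.1111.
The surplus seats go to Eskel, Galen, Carrow.

Arden 10, Galen 10, Harke 3, Eskel 3, Brisco 13, Carrow 5, Dorne 4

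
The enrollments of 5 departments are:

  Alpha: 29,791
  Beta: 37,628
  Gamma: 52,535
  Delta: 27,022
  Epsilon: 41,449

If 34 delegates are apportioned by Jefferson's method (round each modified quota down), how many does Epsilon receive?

7

Standard divisor 188425/34 ≈ 5541.912; standard quotas: Alpha 5.376, Beta 6.790, Gamma 9.480, Delta 4.876, Epsilon 7.479.
Rounding down gives 5, 6, 9, 4, 7 = 31 seats, so the divisor must be adjusted.
With modified divisor 5200: modified quotas Alpha 5.729, Beta 7.236, Gamma 10.103, Delta 5.197, Epsilon 7.971.
Rounding down: Alpha 5, Beta 7, Gamma 10, Delta 5, Epsilon 7 (total 34).
Epsilon receives 7.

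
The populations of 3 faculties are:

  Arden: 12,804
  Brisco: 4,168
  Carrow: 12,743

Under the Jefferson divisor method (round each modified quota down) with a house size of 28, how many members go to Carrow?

Standard divisor 29715/28 ≈ 1061.25; standard quotas: Arden 12.065, Brisco 3.927, Carrow 12.008.
Rounding down gives 12, 3, 12 = 27 seats, so the divisor must be adjusted.
With modified divisor 1000: modified quotas Arden 12.804, Brisco 4.168, Carrow 12.743.
Rounding down: Arden 12, Brisco 4, Carrow 12 (total 28).
Carrow receives 12.

12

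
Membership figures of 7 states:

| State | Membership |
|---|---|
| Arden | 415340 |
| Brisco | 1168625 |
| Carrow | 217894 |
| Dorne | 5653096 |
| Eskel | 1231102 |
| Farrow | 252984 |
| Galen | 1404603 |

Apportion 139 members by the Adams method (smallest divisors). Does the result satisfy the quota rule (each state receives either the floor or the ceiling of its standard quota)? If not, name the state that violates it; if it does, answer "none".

Dorne

Standard quotas: Arden 5.581, Brisco 15.704, Carrow 2.928, Dorne 75.967, Eskel 16.544, Farrow 3.400, Galen 18.875.
Adams allocation: Arden 6, Brisco 16, Carrow 3, Dorne 74, Eskel 17, Farrow 4, Galen 19.
Dorne has quota 75.967 (lower 75, upper 76) but receives 74 — outside the quota interval.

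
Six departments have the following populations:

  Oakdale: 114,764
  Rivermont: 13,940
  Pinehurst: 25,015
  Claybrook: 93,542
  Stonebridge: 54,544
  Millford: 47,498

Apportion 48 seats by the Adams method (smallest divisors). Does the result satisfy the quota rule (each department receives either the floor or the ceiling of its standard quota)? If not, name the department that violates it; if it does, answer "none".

Standard quotas: Oakdale 15.770, Rivermont 1.916, Pinehurst 3.437, Claybrook 12.854, Stonebridge 7.495, Millford 6.527.
Adams allocation: Oakdale 15, Rivermont 2, Pinehurst 4, Claybrook 13, Stonebridge 7, Millford 7.
Every allocation lies between the lower and upper quota.

none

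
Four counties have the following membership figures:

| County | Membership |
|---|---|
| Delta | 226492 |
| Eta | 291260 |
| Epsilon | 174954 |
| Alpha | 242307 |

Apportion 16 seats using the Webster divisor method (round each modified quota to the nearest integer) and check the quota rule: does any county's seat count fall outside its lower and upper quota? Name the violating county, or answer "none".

Standard quotas: Delta 3.876, Eta 4.984, Epsilon 2.994, Alpha 4.146.
Webster allocation: Delta 4, Eta 5, Epsilon 3, Alpha 4.
Every allocation lies between the lower and upper quota.

none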